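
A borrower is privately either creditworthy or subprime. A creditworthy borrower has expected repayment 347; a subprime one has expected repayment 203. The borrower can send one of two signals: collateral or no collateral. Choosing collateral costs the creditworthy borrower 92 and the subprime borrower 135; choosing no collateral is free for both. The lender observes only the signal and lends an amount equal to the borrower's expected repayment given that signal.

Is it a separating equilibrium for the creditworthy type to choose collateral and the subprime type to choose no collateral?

If types separate, collateral earns payment 347 and no collateral earns 203.
Creditworthy: collateral gives 347 − 92 = 255; no collateral gives 203 − 0 = 203. No deviation. ✓
Subprime: no collateral gives 203 − 0 = 203; collateral gives 347 − 135 = 212. Would deviate. ✗

No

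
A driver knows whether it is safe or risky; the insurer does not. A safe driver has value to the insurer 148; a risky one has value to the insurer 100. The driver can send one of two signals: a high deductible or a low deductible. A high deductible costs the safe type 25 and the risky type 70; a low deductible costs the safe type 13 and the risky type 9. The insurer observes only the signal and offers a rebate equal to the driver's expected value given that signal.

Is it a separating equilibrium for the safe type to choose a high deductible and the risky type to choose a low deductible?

Yes

Under separation the insurer infers type exactly: high deductible → safe (pays 148), low deductible → risky (pays 100).
Safe: high deductible gives 148 − 25 = 123; low deductible gives 100 − 13 = 87. No deviation. ✓
Risky: low deductible gives 100 − 9 = 91; high deductible gives 148 − 70 = 78. No deviation. ✓
Both incentive constraints hold.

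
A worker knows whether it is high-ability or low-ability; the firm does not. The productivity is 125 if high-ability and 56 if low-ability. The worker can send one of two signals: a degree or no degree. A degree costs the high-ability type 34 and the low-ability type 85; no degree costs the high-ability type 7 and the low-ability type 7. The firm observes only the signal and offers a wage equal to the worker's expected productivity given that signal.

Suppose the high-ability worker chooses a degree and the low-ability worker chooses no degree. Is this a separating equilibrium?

Under separation the firm infers type exactly: degree → high-ability (pays 125), no degree → low-ability (pays 56).
High-ability: degree gives 125 − 34 = 91; no degree gives 56 − 7 = 49. No deviation. ✓
Low-ability: no degree gives 56 − 7 = 49; degree gives 125 − 85 = 40. No deviation. ✓
Neither type gains from mimicking the other.

Yes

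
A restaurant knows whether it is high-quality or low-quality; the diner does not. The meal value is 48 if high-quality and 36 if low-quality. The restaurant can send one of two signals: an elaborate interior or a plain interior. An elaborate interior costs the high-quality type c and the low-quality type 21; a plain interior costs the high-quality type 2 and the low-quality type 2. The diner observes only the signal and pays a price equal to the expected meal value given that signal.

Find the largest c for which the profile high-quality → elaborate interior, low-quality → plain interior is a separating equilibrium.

Under separation: elaborate interior → high-quality (pays 48); plain interior → low-quality (pays 36).
Low-quality: 36 − 2 = 34 ≥ 48 − 21 = 27. Holds regardless of c. ✓
High-quality: 48 − c ≥ 36 − 2, so c ≤ 48 − 34 = 14.

14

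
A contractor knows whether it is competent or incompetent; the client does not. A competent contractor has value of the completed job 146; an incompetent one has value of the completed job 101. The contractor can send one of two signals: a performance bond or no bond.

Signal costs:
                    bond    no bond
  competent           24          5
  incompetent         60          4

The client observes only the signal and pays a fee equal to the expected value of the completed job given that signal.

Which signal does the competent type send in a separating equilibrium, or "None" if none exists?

Try competent → bond, incompetent → no bond:
  Under separation the client infers type exactly: bond → competent (pays 146), no bond → incompetent (pays 101).
  Competent: bond gives 146 − 24 = 122; no bond gives 101 − 5 = 96. No deviation. ✓
  Incompetent: no bond gives 101 − 4 = 97; bond gives 146 − 60 = 86. No deviation. ✓
Both hold — the competent type sends bond.

bond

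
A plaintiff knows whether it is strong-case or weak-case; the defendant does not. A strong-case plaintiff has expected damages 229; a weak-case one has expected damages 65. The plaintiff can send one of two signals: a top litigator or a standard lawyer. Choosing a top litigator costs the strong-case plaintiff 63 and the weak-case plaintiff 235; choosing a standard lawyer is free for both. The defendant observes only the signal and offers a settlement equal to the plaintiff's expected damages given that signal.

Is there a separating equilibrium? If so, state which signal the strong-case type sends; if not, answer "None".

top litigator

Try strong-case → top litigator, weak-case → standard lawyer:
  Under separation the defendant infers type exactly: top litigator → strong-case (pays 229), standard lawyer → weak-case (pays 65).
  Strong-case: top litigator gives 229 − 63 = 166; standard lawyer gives 65 − 0 = 65. No deviation. ✓
  Weak-case: standard lawyer gives 65 − 0 = 65; top litigator gives 229 − 235 = -6. No deviation. ✓
Both hold — the strong-case type sends top litigator.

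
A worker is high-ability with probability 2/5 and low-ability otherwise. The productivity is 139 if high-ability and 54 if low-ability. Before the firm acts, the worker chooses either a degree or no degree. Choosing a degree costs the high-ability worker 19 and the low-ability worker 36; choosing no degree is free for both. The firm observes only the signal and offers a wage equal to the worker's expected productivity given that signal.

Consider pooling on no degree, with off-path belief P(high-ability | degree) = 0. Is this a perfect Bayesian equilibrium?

Yes

At the pooled signal (no degree) the firm holds the prior 2/5 and pays 2/5·139 + 3/5·54 = 88. Off-path (degree) belief 0 gives 0·139 + 1·54 = 54.
High-ability: no degree gives 88 − 0 = 88; degree gives 54 − 19 = 35. Stays. ✓
Low-ability: no degree gives 88 − 0 = 88; degree gives 54 − 36 = 18. Stays. ✓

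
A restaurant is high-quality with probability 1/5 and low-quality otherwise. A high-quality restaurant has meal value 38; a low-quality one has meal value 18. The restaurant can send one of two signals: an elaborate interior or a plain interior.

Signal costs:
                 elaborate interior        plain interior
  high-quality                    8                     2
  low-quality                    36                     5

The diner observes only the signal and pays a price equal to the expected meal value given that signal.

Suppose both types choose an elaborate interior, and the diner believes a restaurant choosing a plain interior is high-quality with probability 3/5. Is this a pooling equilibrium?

No

At the pooled signal (elaborate interior) the diner holds the prior 1/5 and pays 1/5·38 + 4/5·18 = 22. Off-path (plain interior) belief 3/5 gives 3/5·38 + 2/5·18 = 30.
High-quality: elaborate interior gives 22 − 8 = 14; plain interior gives 30 − 2 = 28. Deviates. ✗
Low-quality: elaborate interior gives 22 − 36 = -14; plain interior gives 30 − 5 = 25. Deviates. ✗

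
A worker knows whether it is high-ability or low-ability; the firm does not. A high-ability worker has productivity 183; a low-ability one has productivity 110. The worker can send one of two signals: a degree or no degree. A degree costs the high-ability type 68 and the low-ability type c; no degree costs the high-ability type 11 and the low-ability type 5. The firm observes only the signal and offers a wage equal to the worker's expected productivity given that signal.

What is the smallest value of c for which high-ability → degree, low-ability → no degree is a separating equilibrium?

78

Under separation: degree → high-ability (pays 183); no degree → low-ability (pays 110).
High-ability: 183 − 68 = 115 ≥ 110 − 11 = 99. Holds regardless of c. ✓
Low-ability: 110 − 5 ≥ 183 − c, so c ≥ 183 − 105 = 78.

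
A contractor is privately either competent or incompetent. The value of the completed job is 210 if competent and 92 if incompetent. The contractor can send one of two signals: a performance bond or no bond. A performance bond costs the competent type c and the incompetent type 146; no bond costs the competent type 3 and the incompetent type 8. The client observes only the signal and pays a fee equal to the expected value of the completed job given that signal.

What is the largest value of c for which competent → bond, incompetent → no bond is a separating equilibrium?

Under separation: bond → competent (pays 210); no bond → incompetent (pays 92).
Incompetent: 92 − 8 = 84 ≥ 210 − 146 = 64. Holds regardless of c. ✓
Competent: 210 − c ≥ 92 − 3, so c ≤ 210 − 89 = 121.

121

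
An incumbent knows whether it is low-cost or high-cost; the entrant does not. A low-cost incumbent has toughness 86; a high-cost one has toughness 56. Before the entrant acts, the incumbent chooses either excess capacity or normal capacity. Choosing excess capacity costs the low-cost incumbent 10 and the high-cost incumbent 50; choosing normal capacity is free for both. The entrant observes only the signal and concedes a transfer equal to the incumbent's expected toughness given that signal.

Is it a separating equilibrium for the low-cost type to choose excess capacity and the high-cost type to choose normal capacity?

Under separation the entrant infers type exactly: excess capacity → low-cost (pays 86), normal capacity → high-cost (pays 56).
Low-cost: excess capacity gives 86 − 10 = 76; normal capacity gives 56 − 0 = 56. No deviation. ✓
High-cost: normal capacity gives 56 − 0 = 56; excess capacity gives 86 − 50 = 36. No deviation. ✓
Neither type gains from mimicking the other.

Yes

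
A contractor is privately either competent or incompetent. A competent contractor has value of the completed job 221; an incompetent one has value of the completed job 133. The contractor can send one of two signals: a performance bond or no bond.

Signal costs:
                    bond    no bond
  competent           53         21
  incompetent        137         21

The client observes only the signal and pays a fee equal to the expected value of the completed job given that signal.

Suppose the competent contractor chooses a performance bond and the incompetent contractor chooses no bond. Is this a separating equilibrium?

Yes

Under separation the client infers type exactly: bond → competent (pays 221), no bond → incompetent (pays 133).
Competent: bond gives 221 − 53 = 168; no bond gives 133 − 21 = 112. No deviation. ✓
Incompetent: no bond gives 133 − 21 = 112; bond gives 221 − 137 = 84. No deviation. ✓
Both incentive constraints hold.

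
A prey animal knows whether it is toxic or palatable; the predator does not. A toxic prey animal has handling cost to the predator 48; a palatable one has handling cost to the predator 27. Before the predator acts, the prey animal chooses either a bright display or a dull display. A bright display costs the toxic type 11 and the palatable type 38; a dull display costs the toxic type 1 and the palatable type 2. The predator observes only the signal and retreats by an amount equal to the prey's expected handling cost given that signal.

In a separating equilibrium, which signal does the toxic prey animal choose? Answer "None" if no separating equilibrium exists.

bright display

Try toxic → bright display, palatable → dull display:
  If types separate, bright display earns payment 48 and dull display earns 27.
  Toxic: bright display gives 48 − 11 = 37; dull display gives 27 − 1 = 26. No deviation. ✓
  Palatable: dull display gives 27 − 2 = 25; bright display gives 48 − 38 = 10. No deviation. ✓
Both hold — the toxic type sends bright display.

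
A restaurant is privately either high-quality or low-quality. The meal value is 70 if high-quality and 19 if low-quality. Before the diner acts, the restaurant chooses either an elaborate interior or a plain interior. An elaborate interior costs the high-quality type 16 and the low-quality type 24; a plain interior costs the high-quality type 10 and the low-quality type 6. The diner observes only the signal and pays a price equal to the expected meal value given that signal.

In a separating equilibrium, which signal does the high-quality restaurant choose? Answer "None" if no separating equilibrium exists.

None

Try high-quality → elaborate interior, low-quality → plain interior:
  If types separate, elaborate interior earns payment 70 and plain interior earns 19.
  High-quality: elaborate interior gives 70 − 16 = 54; plain interior gives 19 − 10 = 9. No deviation. ✓
  Low-quality: plain interior gives 19 − 6 = 13; elaborate interior gives 70 − 24 = 46. Would deviate. ✗
Try high-quality → plain interior, low-quality → elaborate interior:
  If types separate, plain interior earns payment 70 and elaborate interior earns 19.
  High-quality: plain interior gives 70 − 10 = 60; elaborate interior gives 19 − 16 = 3. No deviation. ✓
  Low-quality: elaborate interior gives 19 − 24 = -5; plain interior gives 70 − 6 = 64. Would deviate. ✗
Neither assignment is incentive-compatible.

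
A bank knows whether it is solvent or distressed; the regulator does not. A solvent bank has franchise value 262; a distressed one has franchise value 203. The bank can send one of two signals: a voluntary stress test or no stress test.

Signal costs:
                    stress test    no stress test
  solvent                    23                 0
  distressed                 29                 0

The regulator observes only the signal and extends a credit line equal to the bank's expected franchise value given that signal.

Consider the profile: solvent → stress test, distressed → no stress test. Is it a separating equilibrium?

If types separate, stress test earns payment 262 and no stress test earns 203.
Solvent: stress test gives 262 − 23 = 239; no stress test gives 203 − 0 = 203. No deviation. ✓
Distressed: no stress test gives 203 − 0 = 203; stress test gives 262 − 29 = 233. Would deviate. ✗

No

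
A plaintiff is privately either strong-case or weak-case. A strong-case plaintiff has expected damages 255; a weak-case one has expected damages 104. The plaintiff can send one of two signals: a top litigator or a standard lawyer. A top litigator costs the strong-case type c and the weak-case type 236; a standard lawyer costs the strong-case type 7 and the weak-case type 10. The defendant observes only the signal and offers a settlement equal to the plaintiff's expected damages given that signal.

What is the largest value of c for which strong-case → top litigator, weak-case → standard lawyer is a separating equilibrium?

158

Under separation: top litigator → strong-case (pays 255); standard lawyer → weak-case (pays 104).
Weak-case: 104 − 10 = 94 ≥ 255 − 236 = 19. Holds regardless of c. ✓
Strong-case: 255 − c ≥ 104 − 7, so c ≤ 255 − 97 = 158.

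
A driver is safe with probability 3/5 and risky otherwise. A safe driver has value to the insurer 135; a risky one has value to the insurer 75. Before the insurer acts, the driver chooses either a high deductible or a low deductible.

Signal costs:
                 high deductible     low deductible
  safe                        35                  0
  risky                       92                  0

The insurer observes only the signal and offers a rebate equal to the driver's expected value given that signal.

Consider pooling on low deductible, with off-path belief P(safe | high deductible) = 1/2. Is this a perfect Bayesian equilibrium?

Yes

At the pooled signal (low deductible) the insurer holds the prior 3/5 and pays 3/5·135 + 2/5·75 = 111. Off-path (high deductible) belief 1/2 gives 1/2·135 + 1/2·75 = 105.
Safe: low deductible gives 111 − 0 = 111; high deductible gives 105 − 35 = 70. Stays. ✓
Risky: low deductible gives 111 − 0 = 111; high deductible gives 105 − 92 = 13. Stays. ✓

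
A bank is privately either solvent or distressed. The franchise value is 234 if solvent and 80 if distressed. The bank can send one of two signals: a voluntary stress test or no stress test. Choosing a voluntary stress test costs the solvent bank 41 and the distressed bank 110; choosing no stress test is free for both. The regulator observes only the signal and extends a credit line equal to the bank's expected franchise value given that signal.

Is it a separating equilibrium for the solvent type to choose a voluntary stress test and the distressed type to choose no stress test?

If types separate, stress test earns payment 234 and no stress test earns 80.
Solvent: stress test gives 234 − 41 = 193; no stress test gives 80 − 0 = 80. No deviation. ✓
Distressed: no stress test gives 80 − 0 = 80; stress test gives 234 − 110 = 124. Would deviate. ✗

No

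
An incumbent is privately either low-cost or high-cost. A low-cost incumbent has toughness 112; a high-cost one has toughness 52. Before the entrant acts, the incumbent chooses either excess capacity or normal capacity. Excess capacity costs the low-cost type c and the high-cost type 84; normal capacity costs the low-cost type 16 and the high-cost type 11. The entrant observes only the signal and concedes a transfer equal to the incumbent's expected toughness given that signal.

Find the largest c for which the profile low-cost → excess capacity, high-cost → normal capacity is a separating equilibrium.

Under separation: excess capacity → low-cost (pays 112); normal capacity → high-cost (pays 52).
High-cost: 52 − 11 = 41 ≥ 112 − 84 = 28. Holds regardless of c. ✓
Low-cost: 112 − c ≥ 52 − 16, so c ≤ 112 − 36 = 76.

76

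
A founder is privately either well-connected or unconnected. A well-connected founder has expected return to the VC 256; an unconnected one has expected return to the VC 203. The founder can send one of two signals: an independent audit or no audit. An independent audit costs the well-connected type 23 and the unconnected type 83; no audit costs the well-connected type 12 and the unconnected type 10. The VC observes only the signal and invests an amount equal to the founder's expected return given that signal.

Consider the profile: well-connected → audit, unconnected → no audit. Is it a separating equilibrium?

If types separate, audit earns payment 256 and no audit earns 203.
Well-connected: audit gives 256 − 23 = 233; no audit gives 203 − 12 = 191. No deviation. ✓
Unconnected: no audit gives 203 − 10 = 193; audit gives 256 − 83 = 173. No deviation. ✓
Both incentive constraints hold.

Yes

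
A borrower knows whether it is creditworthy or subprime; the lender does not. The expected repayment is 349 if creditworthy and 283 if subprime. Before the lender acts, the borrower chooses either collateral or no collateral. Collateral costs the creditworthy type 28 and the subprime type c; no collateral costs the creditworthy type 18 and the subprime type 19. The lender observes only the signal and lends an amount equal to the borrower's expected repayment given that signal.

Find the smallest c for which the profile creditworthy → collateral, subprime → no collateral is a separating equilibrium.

Under separation: collateral → creditworthy (pays 349); no collateral → subprime (pays 283).
Creditworthy: 349 − 28 = 321 ≥ 283 − 18 = 265. Holds regardless of c. ✓
Subprime: 283 − 19 ≥ 349 − c, so c ≥ 349 − 264 = 85.

85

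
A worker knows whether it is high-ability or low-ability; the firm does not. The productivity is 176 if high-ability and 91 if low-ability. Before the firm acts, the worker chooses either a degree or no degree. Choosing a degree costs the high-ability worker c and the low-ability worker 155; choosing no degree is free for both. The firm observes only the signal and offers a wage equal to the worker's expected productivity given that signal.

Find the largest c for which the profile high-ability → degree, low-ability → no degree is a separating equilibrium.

Under separation: degree → high-ability (pays 176); no degree → low-ability (pays 91).
Low-ability: 91 − 0 = 91 ≥ 176 − 155 = 21. Holds regardless of c. ✓
High-ability: 176 − c ≥ 91 − 0, so c ≤ 176 − 91 = 85.

85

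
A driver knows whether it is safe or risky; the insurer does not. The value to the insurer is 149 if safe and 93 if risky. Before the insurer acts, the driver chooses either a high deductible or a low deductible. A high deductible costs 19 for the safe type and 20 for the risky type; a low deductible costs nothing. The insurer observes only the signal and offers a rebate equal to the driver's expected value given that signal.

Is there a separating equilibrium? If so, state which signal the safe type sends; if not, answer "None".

Try safe → high deductible, risky → low deductible:
  Under separation the insurer infers type exactly: high deductible → safe (pays 149), low deductible → risky (pays 93).
  Safe: high deductible gives 149 − 19 = 130; low deductible gives 93 − 0 = 93. No deviation. ✓
  Risky: low deductible gives 93 − 0 = 93; high deductible gives 149 − 20 = 129. Would deviate. ✗
Try safe → low deductible, risky → high deductible:
  Under separation the insurer infers type exactly: low deductible → safe (pays 149), high deductible → risky (pays 93).
  Safe: low deductible gives 149 − 0 = 149; high deductible gives 93 − 19 = 74. No deviation. ✓
  Risky: high deductible gives 93 − 20 = 73; low deductible gives 149 − 0 = 149. Would deviate. ✗
Neither assignment is incentive-compatible.

None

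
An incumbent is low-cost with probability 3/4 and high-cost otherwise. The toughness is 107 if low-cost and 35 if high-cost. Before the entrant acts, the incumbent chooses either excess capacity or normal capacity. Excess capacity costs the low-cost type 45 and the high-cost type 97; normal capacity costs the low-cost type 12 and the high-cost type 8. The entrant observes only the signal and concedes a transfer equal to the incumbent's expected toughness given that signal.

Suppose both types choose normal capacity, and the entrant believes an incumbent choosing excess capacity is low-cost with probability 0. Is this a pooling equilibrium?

Yes

At the pooled signal (normal capacity) the entrant holds the prior 3/4 and pays 3/4·107 + 1/4·35 = 89. Off-path (excess capacity) belief 0 gives 0·107 + 1·35 = 35.
Low-cost: normal capacity gives 89 − 12 = 77; excess capacity gives 35 − 45 = -10. Stays. ✓
High-cost: normal capacity gives 89 − 8 = 81; excess capacity gives 35 − 97 = -62. Stays. ✓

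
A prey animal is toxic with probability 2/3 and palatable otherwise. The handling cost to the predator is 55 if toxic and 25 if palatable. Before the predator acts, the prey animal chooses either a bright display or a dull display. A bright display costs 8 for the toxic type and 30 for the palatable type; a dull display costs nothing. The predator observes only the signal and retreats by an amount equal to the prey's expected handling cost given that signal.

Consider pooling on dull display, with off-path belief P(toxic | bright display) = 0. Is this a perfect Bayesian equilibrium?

At the pooled signal (dull display) the predator holds the prior 2/3 and pays 2/3·55 + 1/3·25 = 45. Off-path (bright display) belief 0 gives 0·55 + 1·25 = 25.
Toxic: dull display gives 45 − 0 = 45; bright display gives 25 − 8 = 17. Stays. ✓
Palatable: dull display gives 45 − 0 = 45; bright display gives 25 − 30 = -5. Stays. ✓

Yes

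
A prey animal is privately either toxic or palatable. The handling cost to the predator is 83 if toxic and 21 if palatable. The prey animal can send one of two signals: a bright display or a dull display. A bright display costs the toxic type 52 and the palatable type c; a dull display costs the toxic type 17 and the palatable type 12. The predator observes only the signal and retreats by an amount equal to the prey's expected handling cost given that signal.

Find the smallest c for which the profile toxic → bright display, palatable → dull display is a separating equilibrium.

Under separation: bright display → toxic (pays 83); dull display → palatable (pays 21).
Toxic: 83 − 52 = 31 ≥ 21 − 17 = 4. Holds regardless of c. ✓
Palatable: 21 − 12 ≥ 83 − c, so c ≥ 83 − 9 = 74.

74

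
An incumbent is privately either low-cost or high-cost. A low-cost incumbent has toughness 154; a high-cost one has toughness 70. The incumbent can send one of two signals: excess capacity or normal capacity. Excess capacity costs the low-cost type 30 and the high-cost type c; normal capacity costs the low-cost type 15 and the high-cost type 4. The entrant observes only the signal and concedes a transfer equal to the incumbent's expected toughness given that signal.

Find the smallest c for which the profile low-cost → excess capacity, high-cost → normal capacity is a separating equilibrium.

88

Under separation: excess capacity → low-cost (pays 154); normal capacity → high-cost (pays 70).
Low-cost: 154 − 30 = 124 ≥ 70 − 15 = 55. Holds regardless of c. ✓
High-cost: 70 − 4 ≥ 154 − c, so c ≥ 154 − 66 = 88.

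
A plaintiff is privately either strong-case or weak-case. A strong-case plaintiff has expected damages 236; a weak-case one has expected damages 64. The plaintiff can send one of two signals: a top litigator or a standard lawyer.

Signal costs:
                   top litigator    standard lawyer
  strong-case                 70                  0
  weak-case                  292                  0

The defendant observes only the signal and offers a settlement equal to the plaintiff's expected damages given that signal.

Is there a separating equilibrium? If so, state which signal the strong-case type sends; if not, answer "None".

top litigator

Try strong-case → top litigator, weak-case → standard lawyer:
  If types separate, top litigator earns payment 236 and standard lawyer earns 64.
  Strong-case: top litigator gives 236 − 70 = 166; standard lawyer gives 64 − 0 = 64. No deviation. ✓
  Weak-case: standard lawyer gives 64 − 0 = 64; top litigator gives 236 − 292 = -56. No deviation. ✓
Both hold — the strong-case type sends top litigator.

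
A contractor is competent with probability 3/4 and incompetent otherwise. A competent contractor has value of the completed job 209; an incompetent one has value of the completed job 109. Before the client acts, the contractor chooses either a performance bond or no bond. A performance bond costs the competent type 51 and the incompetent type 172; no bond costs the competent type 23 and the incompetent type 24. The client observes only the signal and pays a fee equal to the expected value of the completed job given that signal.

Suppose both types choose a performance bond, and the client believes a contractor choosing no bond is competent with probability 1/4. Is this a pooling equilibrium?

On the equilibrium path (bond) the client holds the prior 3/4 and pays 3/4·209 + 1/4·109 = 184. Off-path (no bond) belief 1/4 gives 1/4·209 + 3/4·109 = 134.
Competent: bond gives 184 − 51 = 133; no bond gives 134 − 23 = 111. Stays. ✓
Incompetent: bond gives 184 − 172 = 12; no bond gives 134 − 24 = 110. Deviates. ✗

No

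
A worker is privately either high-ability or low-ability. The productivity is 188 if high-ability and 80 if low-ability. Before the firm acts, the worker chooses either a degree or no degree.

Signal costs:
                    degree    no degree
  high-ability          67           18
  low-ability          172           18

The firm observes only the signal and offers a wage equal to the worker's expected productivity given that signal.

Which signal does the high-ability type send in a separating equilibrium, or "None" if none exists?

Try high-ability → degree, low-ability → no degree:
  Under separation the firm infers type exactly: degree → high-ability (pays 188), no degree → low-ability (pays 80).
  High-ability: degree gives 188 − 67 = 121; no degree gives 80 − 18 = 62. No deviation. ✓
  Low-ability: no degree gives 80 − 18 = 62; degree gives 188 − 172 = 16. No deviation. ✓
Both hold — the high-ability type sends degree.

degree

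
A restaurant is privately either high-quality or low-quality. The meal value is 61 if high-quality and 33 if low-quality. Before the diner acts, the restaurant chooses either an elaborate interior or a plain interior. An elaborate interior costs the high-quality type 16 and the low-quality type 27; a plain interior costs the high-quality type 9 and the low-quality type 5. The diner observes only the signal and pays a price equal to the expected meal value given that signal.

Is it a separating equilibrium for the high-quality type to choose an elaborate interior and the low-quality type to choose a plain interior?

No

Under separation the diner infers type exactly: elaborate interior → high-quality (pays 61), plain interior → low-quality (pays 33).
High-quality: elaborate interior gives 61 − 16 = 45; plain interior gives 33 − 9 = 24. No deviation. ✓
Low-quality: plain interior gives 33 − 5 = 28; elaborate interior gives 61 − 27 = 34. Would deviate. ✗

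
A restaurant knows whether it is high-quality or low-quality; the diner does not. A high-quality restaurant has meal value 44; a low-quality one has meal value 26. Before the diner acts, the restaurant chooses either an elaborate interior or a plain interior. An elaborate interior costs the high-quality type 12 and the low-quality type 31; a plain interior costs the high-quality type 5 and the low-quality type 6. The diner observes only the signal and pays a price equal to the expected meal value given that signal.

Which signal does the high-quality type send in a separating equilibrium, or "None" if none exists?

elaborate interior

Try high-quality → elaborate interior, low-quality → plain interior:
  Under separation the diner infers type exactly: elaborate interior → high-quality (pays 44), plain interior → low-quality (pays 26).
  High-quality: elaborate interior gives 44 − 12 = 32; plain interior gives 26 − 5 = 21. No deviation. ✓
  Low-quality: plain interior gives 26 − 6 = 20; elaborate interior gives 44 − 31 = 13. No deviation. ✓
Both hold — the high-quality type sends elaborate interior.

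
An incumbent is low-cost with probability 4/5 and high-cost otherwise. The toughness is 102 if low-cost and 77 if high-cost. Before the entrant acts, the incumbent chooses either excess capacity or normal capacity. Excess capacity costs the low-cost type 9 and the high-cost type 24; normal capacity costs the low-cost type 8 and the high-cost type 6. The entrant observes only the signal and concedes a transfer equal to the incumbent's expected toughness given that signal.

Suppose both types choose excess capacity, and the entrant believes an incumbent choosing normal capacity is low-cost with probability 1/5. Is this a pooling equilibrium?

No

On the equilibrium path (excess capacity) the entrant holds the prior 4/5 and pays 4/5·102 + 1/5·77 = 97. Off-path (normal capacity) belief 1/5 gives 1/5·102 + 4/5·77 = 82.
Low-cost: excess capacity gives 97 − 9 = 88; normal capacity gives 82 − 8 = 74. Stays. ✓
High-cost: excess capacity gives 97 − 24 = 73; normal capacity gives 82 − 6 = 76. Deviates. ✗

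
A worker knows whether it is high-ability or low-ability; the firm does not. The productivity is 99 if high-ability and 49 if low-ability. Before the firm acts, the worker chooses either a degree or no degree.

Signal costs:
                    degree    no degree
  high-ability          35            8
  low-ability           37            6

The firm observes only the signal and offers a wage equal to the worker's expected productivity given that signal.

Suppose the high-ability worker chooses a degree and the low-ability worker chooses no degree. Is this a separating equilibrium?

No

If types separate, degree earns payment 99 and no degree earns 49.
High-ability: degree gives 99 − 35 = 64; no degree gives 49 − 8 = 41. No deviation. ✓
Low-ability: no degree gives 49 − 6 = 43; degree gives 99 − 37 = 62. Would deviate. ✗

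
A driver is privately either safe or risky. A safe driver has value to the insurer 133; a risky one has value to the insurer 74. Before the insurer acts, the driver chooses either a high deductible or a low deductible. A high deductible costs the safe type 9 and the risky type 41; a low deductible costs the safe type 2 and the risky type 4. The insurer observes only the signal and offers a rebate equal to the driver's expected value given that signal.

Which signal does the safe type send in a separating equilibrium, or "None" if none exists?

Try safe → high deductible, risky → low deductible:
  If types separate, high deductible earns payment 133 and low deductible earns 74.
  Safe: high deductible gives 133 − 9 = 124; low deductible gives 74 − 2 = 72. No deviation. ✓
  Risky: low deductible gives 74 − 4 = 70; high deductible gives 133 − 41 = 92. Would deviate. ✗
Try safe → low deductible, risky → high deductible:
  If types separate, low deductible earns payment 133 and high deductible earns 74.
  Safe: low deductible gives 133 − 2 = 131; high deductible gives 74 − 9 = 65. No deviation. ✓
  Risky: high deductible gives 74 − 41 = 33; low deductible gives 133 − 4 = 129. Would deviate. ✗
Neither assignment is incentive-compatible.

None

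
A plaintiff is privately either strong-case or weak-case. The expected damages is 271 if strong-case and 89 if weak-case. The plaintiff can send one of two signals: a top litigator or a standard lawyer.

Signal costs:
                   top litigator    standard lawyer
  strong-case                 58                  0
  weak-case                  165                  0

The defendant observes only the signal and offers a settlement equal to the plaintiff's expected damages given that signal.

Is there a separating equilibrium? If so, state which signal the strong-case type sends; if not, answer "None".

Try strong-case → top litigator, weak-case → standard lawyer:
  If types separate, top litigator earns payment 271 and standard lawyer earns 89.
  Strong-case: top litigator gives 271 − 58 = 213; standard lawyer gives 89 − 0 = 89. No deviation. ✓
  Weak-case: standard lawyer gives 89 − 0 = 89; top litigator gives 271 − 165 = 106. Would deviate. ✗
Try strong-case → standard lawyer, weak-case → top litigator:
  If types separate, standard lawyer earns payment 271 and top litigator earns 89.
  Strong-case: standard lawyer gives 271 − 0 = 271; top litigator gives 89 − 58 = 31. No deviation. ✓
  Weak-case: top litigator gives 89 − 165 = -76; standard lawyer gives 271 − 0 = 271. Would deviate. ✗
Neither assignment is incentive-compatible.

None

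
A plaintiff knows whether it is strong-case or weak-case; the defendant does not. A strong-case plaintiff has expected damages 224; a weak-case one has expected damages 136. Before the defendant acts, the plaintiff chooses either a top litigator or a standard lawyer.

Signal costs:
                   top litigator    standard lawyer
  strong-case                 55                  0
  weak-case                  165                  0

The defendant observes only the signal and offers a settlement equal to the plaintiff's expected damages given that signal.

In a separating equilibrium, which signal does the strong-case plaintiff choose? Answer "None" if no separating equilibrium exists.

Try strong-case → top litigator, weak-case → standard lawyer:
  If types separate, top litigator earns payment 224 and standard lawyer earns 136.
  Strong-case: top litigator gives 224 − 55 = 169; standard lawyer gives 136 − 0 = 136. No deviation. ✓
  Weak-case: standard lawyer gives 136 − 0 = 136; top litigator gives 224 − 165 = 59. No deviation. ✓
Both hold — the strong-case type sends top litigator.

top litigator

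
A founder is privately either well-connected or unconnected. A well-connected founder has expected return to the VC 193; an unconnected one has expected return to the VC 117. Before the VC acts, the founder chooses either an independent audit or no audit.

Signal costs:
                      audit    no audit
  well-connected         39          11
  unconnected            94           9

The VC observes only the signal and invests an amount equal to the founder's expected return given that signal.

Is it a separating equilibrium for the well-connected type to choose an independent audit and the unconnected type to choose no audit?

If types separate, audit earns payment 193 and no audit earns 117.
Well-connected: audit gives 193 − 39 = 154; no audit gives 117 − 11 = 106. No deviation. ✓
Unconnected: no audit gives 117 − 9 = 108; audit gives 193 − 94 = 99. No deviation. ✓
Neither type gains from mimicking the other.

Yes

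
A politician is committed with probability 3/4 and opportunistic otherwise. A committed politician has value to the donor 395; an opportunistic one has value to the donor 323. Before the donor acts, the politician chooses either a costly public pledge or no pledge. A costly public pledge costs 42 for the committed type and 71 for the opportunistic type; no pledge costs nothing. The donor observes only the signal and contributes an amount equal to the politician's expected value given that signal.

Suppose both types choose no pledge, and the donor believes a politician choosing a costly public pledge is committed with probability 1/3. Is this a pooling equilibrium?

At the pooled signal (no pledge) the donor holds the prior 3/4 and pays 3/4·395 + 1/4·323 = 377. Off-path (pledge) belief 1/3 gives 1/3·395 + 2/3·323 = 347.
Committed: no pledge gives 377 − 0 = 377; pledge gives 347 − 42 = 305. Stays. ✓
Opportunistic: no pledge gives 377 − 0 = 377; pledge gives 347 − 71 = 276. Stays. ✓

Yes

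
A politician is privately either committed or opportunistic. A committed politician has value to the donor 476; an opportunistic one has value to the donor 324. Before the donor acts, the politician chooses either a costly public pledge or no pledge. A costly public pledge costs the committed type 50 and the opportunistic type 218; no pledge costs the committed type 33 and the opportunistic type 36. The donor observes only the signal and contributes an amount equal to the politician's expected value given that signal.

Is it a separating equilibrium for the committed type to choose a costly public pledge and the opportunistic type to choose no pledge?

If types separate, pledge earns payment 476 and no pledge earns 324.
Committed: pledge gives 476 − 50 = 426; no pledge gives 324 − 33 = 291. No deviation. ✓
Opportunistic: no pledge gives 324 − 36 = 288; pledge gives 476 − 218 = 258. No deviation. ✓
Both incentive constraints hold.

Yes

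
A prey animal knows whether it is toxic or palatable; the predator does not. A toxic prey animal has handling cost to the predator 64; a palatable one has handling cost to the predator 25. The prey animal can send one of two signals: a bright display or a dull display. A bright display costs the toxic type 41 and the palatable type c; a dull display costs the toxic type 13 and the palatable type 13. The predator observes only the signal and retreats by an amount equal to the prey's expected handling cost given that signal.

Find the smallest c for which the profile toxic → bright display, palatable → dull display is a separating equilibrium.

Under separation: bright display → toxic (pays 64); dull display → palatable (pays 25).
Toxic: 64 − 41 = 23 ≥ 25 − 13 = 12. Holds regardless of c. ✓
Palatable: 25 − 13 ≥ 64 − c, so c ≥ 64 − 12 = 52.

52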